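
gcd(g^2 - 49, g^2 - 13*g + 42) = g - 7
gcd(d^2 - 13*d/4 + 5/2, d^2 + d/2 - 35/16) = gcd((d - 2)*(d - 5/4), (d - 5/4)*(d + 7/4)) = d - 5/4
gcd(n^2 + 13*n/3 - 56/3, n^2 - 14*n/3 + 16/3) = n - 8/3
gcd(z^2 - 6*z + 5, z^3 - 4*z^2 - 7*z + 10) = z^2 - 6*z + 5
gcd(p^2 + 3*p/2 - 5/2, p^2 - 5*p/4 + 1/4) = p - 1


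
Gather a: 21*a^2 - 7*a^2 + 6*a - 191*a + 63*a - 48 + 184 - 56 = 14*a^2 - 122*a + 80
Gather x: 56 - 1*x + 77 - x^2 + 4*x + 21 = -x^2 + 3*x + 154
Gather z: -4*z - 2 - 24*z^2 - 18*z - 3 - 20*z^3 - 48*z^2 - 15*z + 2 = -20*z^3 - 72*z^2 - 37*z - 3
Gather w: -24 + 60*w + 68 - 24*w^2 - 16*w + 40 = -24*w^2 + 44*w + 84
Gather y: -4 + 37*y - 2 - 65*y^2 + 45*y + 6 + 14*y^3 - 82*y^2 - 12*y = 14*y^3 - 147*y^2 + 70*y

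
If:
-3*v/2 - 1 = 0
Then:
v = -2/3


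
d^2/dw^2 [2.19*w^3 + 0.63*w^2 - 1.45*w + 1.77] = 13.14*w + 1.26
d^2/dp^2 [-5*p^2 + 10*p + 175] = -10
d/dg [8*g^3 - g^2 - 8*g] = 24*g^2 - 2*g - 8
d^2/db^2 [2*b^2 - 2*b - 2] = 4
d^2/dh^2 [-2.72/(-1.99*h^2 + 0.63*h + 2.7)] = (21.542944*h^2 - 6.820128*h - 2.72*(3.98*h - 0.63)*(7.96*h - 1.26) - 29.22912)/(-1.99*h^2 + 0.63*h + 2.7)^3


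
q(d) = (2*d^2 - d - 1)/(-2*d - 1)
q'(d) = (4*d - 1)/(-2*d - 1) + 2*(2*d^2 - d - 1)/(-2*d - 1)^2 = -1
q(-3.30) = 4.30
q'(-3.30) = -1.00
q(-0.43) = 1.43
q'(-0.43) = -1.00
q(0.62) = 0.38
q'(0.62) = -1.00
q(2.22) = -1.22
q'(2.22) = -1.00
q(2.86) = -1.86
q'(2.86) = -1.00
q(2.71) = -1.71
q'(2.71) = -1.00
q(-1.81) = 2.81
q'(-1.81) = -1.00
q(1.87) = -0.87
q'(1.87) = -1.00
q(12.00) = -11.00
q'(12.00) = -1.00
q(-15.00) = 16.00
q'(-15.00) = -1.00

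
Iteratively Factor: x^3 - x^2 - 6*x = (x + 2)*(x^2 - 3*x) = (x - 3)*(x + 2)*(x)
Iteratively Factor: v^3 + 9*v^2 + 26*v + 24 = (v + 3)*(v^2 + 6*v + 8) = (v + 2)*(v + 3)*(v + 4)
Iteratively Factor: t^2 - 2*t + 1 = (t - 1)*(t - 1)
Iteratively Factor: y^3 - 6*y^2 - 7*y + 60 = (y - 4)*(y^2 - 2*y - 15) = (y - 4)*(y + 3)*(y - 5)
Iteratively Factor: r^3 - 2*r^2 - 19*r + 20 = (r - 1)*(r^2 - r - 20) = (r - 1)*(r + 4)*(r - 5)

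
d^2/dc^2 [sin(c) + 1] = -sin(c)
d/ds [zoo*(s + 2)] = zoo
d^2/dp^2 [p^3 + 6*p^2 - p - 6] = 6*p + 12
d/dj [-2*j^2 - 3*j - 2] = -4*j - 3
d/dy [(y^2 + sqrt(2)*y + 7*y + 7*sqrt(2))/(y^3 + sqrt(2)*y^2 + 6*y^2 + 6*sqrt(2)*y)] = (-y^2 - 14*y - 42)/(y^2*(y^2 + 12*y + 36))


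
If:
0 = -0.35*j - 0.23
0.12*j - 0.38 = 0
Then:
No Solution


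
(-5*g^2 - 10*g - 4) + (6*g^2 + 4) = g^2 - 10*g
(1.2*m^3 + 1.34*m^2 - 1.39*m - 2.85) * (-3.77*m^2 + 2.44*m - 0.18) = -4.524*m^5 - 2.1238*m^4 + 8.2939*m^3 + 7.1117*m^2 - 6.7038*m + 0.513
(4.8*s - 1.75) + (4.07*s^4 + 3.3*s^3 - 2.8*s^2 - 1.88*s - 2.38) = 4.07*s^4 + 3.3*s^3 - 2.8*s^2 + 2.92*s - 4.13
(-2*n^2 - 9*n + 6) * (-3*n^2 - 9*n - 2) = 6*n^4 + 45*n^3 + 67*n^2 - 36*n - 12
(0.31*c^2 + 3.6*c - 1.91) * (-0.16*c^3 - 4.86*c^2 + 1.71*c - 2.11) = -0.0496*c^5 - 2.0826*c^4 - 16.6603*c^3 + 14.7845*c^2 - 10.8621*c + 4.0301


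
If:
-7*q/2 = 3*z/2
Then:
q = -3*z/7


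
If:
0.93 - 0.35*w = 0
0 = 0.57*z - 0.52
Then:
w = 2.66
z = 0.91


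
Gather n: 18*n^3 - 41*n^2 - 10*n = 18*n^3 - 41*n^2 - 10*n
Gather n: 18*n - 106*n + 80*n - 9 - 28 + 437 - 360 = 40 - 8*n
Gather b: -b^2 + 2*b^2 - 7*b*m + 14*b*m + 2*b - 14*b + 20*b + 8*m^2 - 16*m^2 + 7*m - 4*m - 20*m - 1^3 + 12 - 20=b^2 + b*(7*m + 8) - 8*m^2 - 17*m - 9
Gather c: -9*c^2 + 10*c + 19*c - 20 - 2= -9*c^2 + 29*c - 22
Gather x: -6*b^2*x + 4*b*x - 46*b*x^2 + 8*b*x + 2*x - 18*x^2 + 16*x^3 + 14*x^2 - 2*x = 16*x^3 + x^2*(-46*b - 4) + x*(-6*b^2 + 12*b)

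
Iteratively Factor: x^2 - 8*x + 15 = (x - 5)*(x - 3)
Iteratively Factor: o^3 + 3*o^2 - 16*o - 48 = (o + 3)*(o^2 - 16) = (o - 4)*(o + 3)*(o + 4)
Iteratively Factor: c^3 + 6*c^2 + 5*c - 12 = (c + 3)*(c^2 + 3*c - 4) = (c + 3)*(c + 4)*(c - 1)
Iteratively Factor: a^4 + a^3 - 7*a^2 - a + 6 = (a - 2)*(a^3 + 3*a^2 - a - 3) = (a - 2)*(a - 1)*(a^2 + 4*a + 3) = (a - 2)*(a - 1)*(a + 1)*(a + 3)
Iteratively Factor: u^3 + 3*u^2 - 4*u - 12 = (u - 2)*(u^2 + 5*u + 6) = (u - 2)*(u + 2)*(u + 3)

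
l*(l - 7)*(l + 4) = l^3 - 3*l^2 - 28*l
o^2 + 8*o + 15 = (o + 3)*(o + 5)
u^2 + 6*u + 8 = (u + 2)*(u + 4)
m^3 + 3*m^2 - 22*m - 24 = (m - 4)*(m + 1)*(m + 6)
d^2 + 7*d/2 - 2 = (d - 1/2)*(d + 4)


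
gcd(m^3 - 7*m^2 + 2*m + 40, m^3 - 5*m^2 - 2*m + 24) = m^2 - 2*m - 8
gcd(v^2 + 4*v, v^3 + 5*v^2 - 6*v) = v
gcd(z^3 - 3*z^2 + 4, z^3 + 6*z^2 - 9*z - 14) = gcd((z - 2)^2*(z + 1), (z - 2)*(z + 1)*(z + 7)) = z^2 - z - 2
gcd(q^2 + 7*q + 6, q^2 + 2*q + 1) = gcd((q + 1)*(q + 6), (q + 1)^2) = q + 1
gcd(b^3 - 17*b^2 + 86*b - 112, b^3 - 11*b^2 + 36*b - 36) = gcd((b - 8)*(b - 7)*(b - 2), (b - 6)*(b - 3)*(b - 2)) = b - 2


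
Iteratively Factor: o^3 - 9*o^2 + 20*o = (o)*(o^2 - 9*o + 20) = o*(o - 4)*(o - 5)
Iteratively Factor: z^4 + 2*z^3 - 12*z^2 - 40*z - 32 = (z + 2)*(z^3 - 12*z - 16) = (z + 2)^2*(z^2 - 2*z - 8) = (z + 2)^3*(z - 4)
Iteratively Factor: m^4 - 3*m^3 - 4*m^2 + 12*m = (m + 2)*(m^3 - 5*m^2 + 6*m) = (m - 2)*(m + 2)*(m^2 - 3*m) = (m - 3)*(m - 2)*(m + 2)*(m)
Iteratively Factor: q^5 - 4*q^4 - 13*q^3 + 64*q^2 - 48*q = (q + 4)*(q^4 - 8*q^3 + 19*q^2 - 12*q) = (q - 1)*(q + 4)*(q^3 - 7*q^2 + 12*q) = (q - 4)*(q - 1)*(q + 4)*(q^2 - 3*q) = (q - 4)*(q - 3)*(q - 1)*(q + 4)*(q)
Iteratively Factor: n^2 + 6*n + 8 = (n + 4)*(n + 2)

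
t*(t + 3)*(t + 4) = t^3 + 7*t^2 + 12*t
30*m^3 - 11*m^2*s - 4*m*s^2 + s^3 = (-5*m + s)*(-2*m + s)*(3*m + s)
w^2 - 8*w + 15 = (w - 5)*(w - 3)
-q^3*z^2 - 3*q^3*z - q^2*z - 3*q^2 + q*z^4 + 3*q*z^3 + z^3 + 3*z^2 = (-q + z)*(q + z)*(z + 3)*(q*z + 1)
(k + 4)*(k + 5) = k^2 + 9*k + 20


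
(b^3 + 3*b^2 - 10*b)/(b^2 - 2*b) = b + 5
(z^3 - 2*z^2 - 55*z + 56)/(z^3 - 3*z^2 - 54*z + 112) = (z - 1)/(z - 2)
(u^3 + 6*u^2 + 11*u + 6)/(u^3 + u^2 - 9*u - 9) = (u + 2)/(u - 3)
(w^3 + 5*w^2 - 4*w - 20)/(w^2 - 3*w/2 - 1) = 2*(w^2 + 7*w + 10)/(2*w + 1)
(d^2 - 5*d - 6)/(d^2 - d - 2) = (d - 6)/(d - 2)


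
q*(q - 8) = q^2 - 8*q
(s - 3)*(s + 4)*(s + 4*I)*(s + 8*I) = s^4 + s^3 + 12*I*s^3 - 44*s^2 + 12*I*s^2 - 32*s - 144*I*s + 384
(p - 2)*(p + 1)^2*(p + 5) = p^4 + 5*p^3 - 3*p^2 - 17*p - 10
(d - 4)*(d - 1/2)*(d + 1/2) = d^3 - 4*d^2 - d/4 + 1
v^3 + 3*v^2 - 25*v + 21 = (v - 3)*(v - 1)*(v + 7)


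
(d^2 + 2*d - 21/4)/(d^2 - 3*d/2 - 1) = (-4*d^2 - 8*d + 21)/(2*(-2*d^2 + 3*d + 2))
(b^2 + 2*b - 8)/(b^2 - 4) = (b + 4)/(b + 2)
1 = 1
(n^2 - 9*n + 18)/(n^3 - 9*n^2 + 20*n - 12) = (n - 3)/(n^2 - 3*n + 2)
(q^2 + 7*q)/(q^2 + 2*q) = (q + 7)/(q + 2)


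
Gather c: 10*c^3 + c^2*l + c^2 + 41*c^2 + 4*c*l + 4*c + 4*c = 10*c^3 + c^2*(l + 42) + c*(4*l + 8)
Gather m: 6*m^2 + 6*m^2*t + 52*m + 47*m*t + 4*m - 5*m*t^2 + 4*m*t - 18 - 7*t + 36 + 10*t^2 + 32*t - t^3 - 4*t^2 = m^2*(6*t + 6) + m*(-5*t^2 + 51*t + 56) - t^3 + 6*t^2 + 25*t + 18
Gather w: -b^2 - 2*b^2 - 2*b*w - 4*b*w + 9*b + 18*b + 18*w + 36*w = -3*b^2 + 27*b + w*(54 - 6*b)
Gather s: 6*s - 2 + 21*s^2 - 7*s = 21*s^2 - s - 2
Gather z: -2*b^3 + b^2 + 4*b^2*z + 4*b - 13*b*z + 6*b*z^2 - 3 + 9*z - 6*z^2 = -2*b^3 + b^2 + 4*b + z^2*(6*b - 6) + z*(4*b^2 - 13*b + 9) - 3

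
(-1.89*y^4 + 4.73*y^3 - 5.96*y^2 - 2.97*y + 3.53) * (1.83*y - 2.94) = -3.4587*y^5 + 14.2125*y^4 - 24.813*y^3 + 12.0873*y^2 + 15.1917*y - 10.3782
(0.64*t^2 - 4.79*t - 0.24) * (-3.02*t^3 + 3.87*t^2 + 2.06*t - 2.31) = -1.9328*t^5 + 16.9426*t^4 - 16.4941*t^3 - 12.2746*t^2 + 10.5705*t + 0.5544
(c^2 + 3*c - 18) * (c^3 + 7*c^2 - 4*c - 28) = c^5 + 10*c^4 - c^3 - 166*c^2 - 12*c + 504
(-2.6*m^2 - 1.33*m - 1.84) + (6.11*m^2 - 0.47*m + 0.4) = 3.51*m^2 - 1.8*m - 1.44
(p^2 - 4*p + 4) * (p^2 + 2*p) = p^4 - 2*p^3 - 4*p^2 + 8*p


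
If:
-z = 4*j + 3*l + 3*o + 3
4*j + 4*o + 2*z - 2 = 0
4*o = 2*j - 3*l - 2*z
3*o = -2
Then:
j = -1/6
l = -1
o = -2/3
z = 8/3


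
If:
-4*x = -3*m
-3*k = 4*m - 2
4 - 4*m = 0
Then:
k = -2/3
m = 1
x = 3/4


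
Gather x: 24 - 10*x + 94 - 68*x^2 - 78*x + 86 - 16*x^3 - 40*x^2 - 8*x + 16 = -16*x^3 - 108*x^2 - 96*x + 220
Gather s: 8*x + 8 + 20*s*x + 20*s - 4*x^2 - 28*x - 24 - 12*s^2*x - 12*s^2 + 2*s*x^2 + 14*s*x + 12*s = s^2*(-12*x - 12) + s*(2*x^2 + 34*x + 32) - 4*x^2 - 20*x - 16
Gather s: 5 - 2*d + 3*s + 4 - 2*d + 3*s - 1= -4*d + 6*s + 8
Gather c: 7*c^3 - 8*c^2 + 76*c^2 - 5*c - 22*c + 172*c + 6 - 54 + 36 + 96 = 7*c^3 + 68*c^2 + 145*c + 84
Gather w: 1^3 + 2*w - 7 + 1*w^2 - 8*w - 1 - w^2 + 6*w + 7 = 0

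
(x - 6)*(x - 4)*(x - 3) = x^3 - 13*x^2 + 54*x - 72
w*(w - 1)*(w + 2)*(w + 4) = w^4 + 5*w^3 + 2*w^2 - 8*w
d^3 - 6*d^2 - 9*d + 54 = (d - 6)*(d - 3)*(d + 3)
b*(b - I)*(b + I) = b^3 + b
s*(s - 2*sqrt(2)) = s^2 - 2*sqrt(2)*s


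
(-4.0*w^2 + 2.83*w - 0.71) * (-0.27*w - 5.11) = 1.08*w^3 + 19.6759*w^2 - 14.2696*w + 3.6281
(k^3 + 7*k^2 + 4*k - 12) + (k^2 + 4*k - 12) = k^3 + 8*k^2 + 8*k - 24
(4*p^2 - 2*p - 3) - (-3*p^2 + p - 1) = 7*p^2 - 3*p - 2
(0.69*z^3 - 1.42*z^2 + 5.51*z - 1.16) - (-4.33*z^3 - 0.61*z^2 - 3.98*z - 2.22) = 5.02*z^3 - 0.81*z^2 + 9.49*z + 1.06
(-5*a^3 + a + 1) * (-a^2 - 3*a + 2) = 5*a^5 + 15*a^4 - 11*a^3 - 4*a^2 - a + 2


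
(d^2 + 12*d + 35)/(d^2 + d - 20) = (d + 7)/(d - 4)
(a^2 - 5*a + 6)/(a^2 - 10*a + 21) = (a - 2)/(a - 7)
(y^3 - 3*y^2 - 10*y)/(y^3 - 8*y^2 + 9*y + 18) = y*(y^2 - 3*y - 10)/(y^3 - 8*y^2 + 9*y + 18)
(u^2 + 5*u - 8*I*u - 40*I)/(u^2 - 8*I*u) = (u + 5)/u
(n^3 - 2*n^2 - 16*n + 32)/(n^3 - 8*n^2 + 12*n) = (n^2 - 16)/(n*(n - 6))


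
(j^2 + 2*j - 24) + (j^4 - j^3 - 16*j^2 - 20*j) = j^4 - j^3 - 15*j^2 - 18*j - 24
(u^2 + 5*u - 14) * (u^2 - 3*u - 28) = u^4 + 2*u^3 - 57*u^2 - 98*u + 392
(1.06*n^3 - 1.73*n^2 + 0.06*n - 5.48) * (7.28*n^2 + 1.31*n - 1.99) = 7.7168*n^5 - 11.2058*n^4 - 3.9389*n^3 - 36.3731*n^2 - 7.2982*n + 10.9052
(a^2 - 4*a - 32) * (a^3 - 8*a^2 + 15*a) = a^5 - 12*a^4 + 15*a^3 + 196*a^2 - 480*a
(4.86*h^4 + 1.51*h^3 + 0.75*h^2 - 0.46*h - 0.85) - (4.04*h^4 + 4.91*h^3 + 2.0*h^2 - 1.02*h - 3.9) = 0.82*h^4 - 3.4*h^3 - 1.25*h^2 + 0.56*h + 3.05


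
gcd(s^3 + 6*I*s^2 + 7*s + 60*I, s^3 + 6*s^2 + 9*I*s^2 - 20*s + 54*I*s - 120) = s^2 + 9*I*s - 20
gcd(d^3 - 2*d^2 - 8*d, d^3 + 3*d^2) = d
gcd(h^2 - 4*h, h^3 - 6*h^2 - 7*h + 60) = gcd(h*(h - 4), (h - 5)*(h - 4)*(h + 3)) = h - 4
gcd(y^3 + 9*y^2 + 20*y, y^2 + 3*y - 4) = y + 4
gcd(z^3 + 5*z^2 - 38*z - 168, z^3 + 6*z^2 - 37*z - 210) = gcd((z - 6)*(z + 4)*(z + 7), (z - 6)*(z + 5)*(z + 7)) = z^2 + z - 42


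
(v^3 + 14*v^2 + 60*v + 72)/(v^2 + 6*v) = v + 8 + 12/v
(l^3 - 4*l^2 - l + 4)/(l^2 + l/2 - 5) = 2*(l^3 - 4*l^2 - l + 4)/(2*l^2 + l - 10)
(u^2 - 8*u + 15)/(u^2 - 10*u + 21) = (u - 5)/(u - 7)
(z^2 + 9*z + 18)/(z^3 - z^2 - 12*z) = (z + 6)/(z*(z - 4))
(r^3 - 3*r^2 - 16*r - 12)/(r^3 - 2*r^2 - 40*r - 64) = (r^2 - 5*r - 6)/(r^2 - 4*r - 32)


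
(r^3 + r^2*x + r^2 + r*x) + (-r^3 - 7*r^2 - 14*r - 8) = r^2*x - 6*r^2 + r*x - 14*r - 8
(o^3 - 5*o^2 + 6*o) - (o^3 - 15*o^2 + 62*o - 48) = 10*o^2 - 56*o + 48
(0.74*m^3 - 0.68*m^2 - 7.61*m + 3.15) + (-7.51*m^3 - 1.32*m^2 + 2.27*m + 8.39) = -6.77*m^3 - 2.0*m^2 - 5.34*m + 11.54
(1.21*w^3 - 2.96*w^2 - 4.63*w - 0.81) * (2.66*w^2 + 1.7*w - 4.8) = 3.2186*w^5 - 5.8166*w^4 - 23.1558*w^3 + 4.1824*w^2 + 20.847*w + 3.888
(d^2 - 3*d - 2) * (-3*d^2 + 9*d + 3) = -3*d^4 + 18*d^3 - 18*d^2 - 27*d - 6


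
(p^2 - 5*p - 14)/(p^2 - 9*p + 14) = (p + 2)/(p - 2)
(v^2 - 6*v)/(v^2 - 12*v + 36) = v/(v - 6)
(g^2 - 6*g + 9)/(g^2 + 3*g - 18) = (g - 3)/(g + 6)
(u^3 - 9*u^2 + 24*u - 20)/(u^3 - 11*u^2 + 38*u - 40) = (u - 2)/(u - 4)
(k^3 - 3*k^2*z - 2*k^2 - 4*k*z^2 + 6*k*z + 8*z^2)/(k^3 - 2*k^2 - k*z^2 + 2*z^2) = (-k + 4*z)/(-k + z)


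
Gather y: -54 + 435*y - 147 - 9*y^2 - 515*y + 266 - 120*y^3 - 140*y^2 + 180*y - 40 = -120*y^3 - 149*y^2 + 100*y + 25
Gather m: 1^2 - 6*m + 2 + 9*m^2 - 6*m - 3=9*m^2 - 12*m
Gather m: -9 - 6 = -15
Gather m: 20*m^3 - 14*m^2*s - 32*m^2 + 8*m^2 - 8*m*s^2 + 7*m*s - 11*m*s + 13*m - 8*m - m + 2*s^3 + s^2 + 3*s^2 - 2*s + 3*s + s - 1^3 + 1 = 20*m^3 + m^2*(-14*s - 24) + m*(-8*s^2 - 4*s + 4) + 2*s^3 + 4*s^2 + 2*s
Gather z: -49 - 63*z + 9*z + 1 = -54*z - 48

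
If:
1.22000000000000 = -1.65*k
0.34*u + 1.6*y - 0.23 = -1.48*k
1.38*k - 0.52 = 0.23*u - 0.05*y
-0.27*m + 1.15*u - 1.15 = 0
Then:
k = -0.74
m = -30.79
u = -6.23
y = 2.15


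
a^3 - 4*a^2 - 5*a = a*(a - 5)*(a + 1)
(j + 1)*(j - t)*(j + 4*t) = j^3 + 3*j^2*t + j^2 - 4*j*t^2 + 3*j*t - 4*t^2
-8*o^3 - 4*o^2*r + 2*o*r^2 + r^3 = (-2*o + r)*(2*o + r)^2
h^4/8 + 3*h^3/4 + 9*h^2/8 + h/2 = h*(h/4 + 1)*(h/2 + 1/2)*(h + 1)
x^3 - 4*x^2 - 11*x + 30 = (x - 5)*(x - 2)*(x + 3)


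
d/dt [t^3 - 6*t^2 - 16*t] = 3*t^2 - 12*t - 16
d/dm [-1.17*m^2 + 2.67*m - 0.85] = 2.67 - 2.34*m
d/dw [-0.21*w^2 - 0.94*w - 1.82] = -0.42*w - 0.94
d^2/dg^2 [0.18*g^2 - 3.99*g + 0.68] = 0.360000000000000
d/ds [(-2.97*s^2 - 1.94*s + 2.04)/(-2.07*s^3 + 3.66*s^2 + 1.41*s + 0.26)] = (-6.1479*s^4 - 8.0316*s^3 + 15.5811*s^2 - 16.4772*s - 3.3808)/(4.2849*s^6 - 15.1524*s^5 + 7.5582*s^4 + 9.2448*s^3 + 3.8913*s^2 + 0.7332*s + 0.0676)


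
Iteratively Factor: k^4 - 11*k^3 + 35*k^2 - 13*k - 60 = (k - 3)*(k^3 - 8*k^2 + 11*k + 20) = (k - 4)*(k - 3)*(k^2 - 4*k - 5) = (k - 5)*(k - 4)*(k - 3)*(k + 1)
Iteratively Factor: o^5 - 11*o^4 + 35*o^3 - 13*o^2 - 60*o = (o - 3)*(o^4 - 8*o^3 + 11*o^2 + 20*o) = (o - 4)*(o - 3)*(o^3 - 4*o^2 - 5*o) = o*(o - 4)*(o - 3)*(o^2 - 4*o - 5) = o*(o - 5)*(o - 4)*(o - 3)*(o + 1)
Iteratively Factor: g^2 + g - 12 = (g - 3)*(g + 4)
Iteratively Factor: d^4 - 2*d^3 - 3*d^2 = (d - 3)*(d^3 + d^2) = d*(d - 3)*(d^2 + d) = d*(d - 3)*(d + 1)*(d)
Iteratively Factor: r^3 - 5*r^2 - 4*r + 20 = (r - 2)*(r^2 - 3*r - 10) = (r - 2)*(r + 2)*(r - 5)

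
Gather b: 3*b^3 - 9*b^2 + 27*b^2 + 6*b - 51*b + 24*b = 3*b^3 + 18*b^2 - 21*b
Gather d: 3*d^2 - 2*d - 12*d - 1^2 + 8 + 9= 3*d^2 - 14*d + 16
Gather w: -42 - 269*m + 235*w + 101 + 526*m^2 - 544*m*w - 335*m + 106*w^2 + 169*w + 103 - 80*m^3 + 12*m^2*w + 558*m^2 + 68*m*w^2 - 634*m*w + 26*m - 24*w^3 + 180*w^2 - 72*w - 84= -80*m^3 + 1084*m^2 - 578*m - 24*w^3 + w^2*(68*m + 286) + w*(12*m^2 - 1178*m + 332) + 78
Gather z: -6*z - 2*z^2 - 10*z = -2*z^2 - 16*z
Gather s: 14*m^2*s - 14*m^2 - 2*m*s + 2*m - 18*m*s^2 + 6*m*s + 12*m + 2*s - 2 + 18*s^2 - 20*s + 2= -14*m^2 + 14*m + s^2*(18 - 18*m) + s*(14*m^2 + 4*m - 18)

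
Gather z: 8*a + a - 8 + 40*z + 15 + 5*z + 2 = 9*a + 45*z + 9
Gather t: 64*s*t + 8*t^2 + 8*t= 8*t^2 + t*(64*s + 8)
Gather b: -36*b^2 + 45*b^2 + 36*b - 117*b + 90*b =9*b^2 + 9*b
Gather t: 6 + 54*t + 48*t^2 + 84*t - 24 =48*t^2 + 138*t - 18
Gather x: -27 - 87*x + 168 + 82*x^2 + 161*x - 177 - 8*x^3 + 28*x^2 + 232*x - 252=-8*x^3 + 110*x^2 + 306*x - 288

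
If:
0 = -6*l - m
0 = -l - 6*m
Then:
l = 0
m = 0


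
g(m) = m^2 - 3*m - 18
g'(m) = 2*m - 3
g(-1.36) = -12.07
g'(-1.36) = -5.72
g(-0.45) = -16.45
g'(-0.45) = -3.90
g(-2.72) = -2.44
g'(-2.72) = -8.44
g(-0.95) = -14.25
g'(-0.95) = -4.90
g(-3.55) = 5.25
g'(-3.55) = -10.10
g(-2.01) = -7.93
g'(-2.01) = -7.02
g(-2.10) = -7.29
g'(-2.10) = -7.20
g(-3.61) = 5.86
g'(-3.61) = -10.22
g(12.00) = 90.00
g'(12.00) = 21.00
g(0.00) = -18.00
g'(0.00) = -3.00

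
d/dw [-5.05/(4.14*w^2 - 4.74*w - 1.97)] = (41.814*w - 23.937)/(-4.14*w^2 + 4.74*w + 1.97)^2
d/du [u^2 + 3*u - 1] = 2*u + 3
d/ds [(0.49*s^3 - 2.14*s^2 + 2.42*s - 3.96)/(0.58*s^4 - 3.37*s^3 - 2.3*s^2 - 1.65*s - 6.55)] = (-0.2842*s^6 + 2.4824*s^5 - 12.5496*s^4 + 23.881*s^3 - 40.5671*s^2 + 9.81800000000001*s - 22.385)/(0.3364*s^8 - 3.9092*s^7 + 8.6889*s^6 + 13.588*s^5 + 8.813*s^4 + 51.737*s^3 + 32.8525*s^2 + 21.615*s + 42.9025)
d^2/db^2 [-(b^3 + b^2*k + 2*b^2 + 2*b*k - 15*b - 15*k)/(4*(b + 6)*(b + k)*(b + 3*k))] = (3*b^3*k + 4*b^3 + 54*b^2*k + 45*b^2 + 243*b*k + 270*b - 81*k^2 + 486*k + 540)/(2*(b^6 + 9*b^5*k + 18*b^5 + 27*b^4*k^2 + 162*b^4*k + 108*b^4 + 27*b^3*k^3 + 486*b^3*k^2 + 972*b^3*k + 216*b^3 + 486*b^2*k^3 + 2916*b^2*k^2 + 1944*b^2*k + 2916*b*k^3 + 5832*b*k^2 + 5832*k^3))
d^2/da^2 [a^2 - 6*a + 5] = 2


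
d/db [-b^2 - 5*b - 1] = -2*b - 5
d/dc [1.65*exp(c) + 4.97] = 1.65*exp(c)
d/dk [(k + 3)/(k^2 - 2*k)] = (-k^2 - 6*k + 6)/(k^2*(k^2 - 4*k + 4))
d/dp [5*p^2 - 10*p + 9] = 10*p - 10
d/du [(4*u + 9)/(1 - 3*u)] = 31/(3*u - 1)^2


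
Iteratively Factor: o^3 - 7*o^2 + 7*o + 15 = (o - 3)*(o^2 - 4*o - 5) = (o - 5)*(o - 3)*(o + 1)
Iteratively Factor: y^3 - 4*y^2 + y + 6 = (y - 3)*(y^2 - y - 2) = (y - 3)*(y - 2)*(y + 1)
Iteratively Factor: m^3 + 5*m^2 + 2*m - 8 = (m - 1)*(m^2 + 6*m + 8) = (m - 1)*(m + 2)*(m + 4)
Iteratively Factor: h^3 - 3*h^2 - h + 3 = (h - 1)*(h^2 - 2*h - 3) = (h - 3)*(h - 1)*(h + 1)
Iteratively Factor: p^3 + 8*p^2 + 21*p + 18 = (p + 3)*(p^2 + 5*p + 6) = (p + 3)^2*(p + 2)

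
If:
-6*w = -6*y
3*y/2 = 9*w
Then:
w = 0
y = 0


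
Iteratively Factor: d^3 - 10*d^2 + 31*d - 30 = (d - 2)*(d^2 - 8*d + 15) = (d - 3)*(d - 2)*(d - 5)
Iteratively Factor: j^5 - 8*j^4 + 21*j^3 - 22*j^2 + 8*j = (j - 1)*(j^4 - 7*j^3 + 14*j^2 - 8*j) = (j - 1)^2*(j^3 - 6*j^2 + 8*j) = (j - 2)*(j - 1)^2*(j^2 - 4*j) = (j - 4)*(j - 2)*(j - 1)^2*(j)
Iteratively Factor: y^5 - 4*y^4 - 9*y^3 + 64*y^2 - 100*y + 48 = (y - 1)*(y^4 - 3*y^3 - 12*y^2 + 52*y - 48) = (y - 2)*(y - 1)*(y^3 - y^2 - 14*y + 24) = (y - 3)*(y - 2)*(y - 1)*(y^2 + 2*y - 8) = (y - 3)*(y - 2)*(y - 1)*(y + 4)*(y - 2)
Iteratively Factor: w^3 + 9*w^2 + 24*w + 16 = (w + 1)*(w^2 + 8*w + 16) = (w + 1)*(w + 4)*(w + 4)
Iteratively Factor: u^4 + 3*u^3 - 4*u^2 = (u + 4)*(u^3 - u^2) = u*(u + 4)*(u^2 - u) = u^2*(u + 4)*(u - 1)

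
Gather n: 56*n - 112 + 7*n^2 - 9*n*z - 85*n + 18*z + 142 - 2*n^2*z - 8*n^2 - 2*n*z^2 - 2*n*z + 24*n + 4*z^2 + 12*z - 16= n^2*(-2*z - 1) + n*(-2*z^2 - 11*z - 5) + 4*z^2 + 30*z + 14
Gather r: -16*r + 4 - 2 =2 - 16*r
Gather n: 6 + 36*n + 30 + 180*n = 216*n + 36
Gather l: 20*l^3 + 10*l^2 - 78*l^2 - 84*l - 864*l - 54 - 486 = 20*l^3 - 68*l^2 - 948*l - 540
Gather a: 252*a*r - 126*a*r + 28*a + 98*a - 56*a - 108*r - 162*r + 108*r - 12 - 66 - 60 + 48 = a*(126*r + 70) - 162*r - 90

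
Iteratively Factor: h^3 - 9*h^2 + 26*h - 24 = (h - 4)*(h^2 - 5*h + 6) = (h - 4)*(h - 2)*(h - 3)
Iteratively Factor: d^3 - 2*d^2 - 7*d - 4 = (d + 1)*(d^2 - 3*d - 4) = (d - 4)*(d + 1)*(d + 1)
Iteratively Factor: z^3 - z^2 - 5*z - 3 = (z + 1)*(z^2 - 2*z - 3) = (z - 3)*(z + 1)*(z + 1)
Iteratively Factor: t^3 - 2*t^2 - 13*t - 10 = (t + 2)*(t^2 - 4*t - 5) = (t - 5)*(t + 2)*(t + 1)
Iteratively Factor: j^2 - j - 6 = (j - 3)*(j + 2)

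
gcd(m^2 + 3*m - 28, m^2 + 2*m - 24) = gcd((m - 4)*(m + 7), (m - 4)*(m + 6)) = m - 4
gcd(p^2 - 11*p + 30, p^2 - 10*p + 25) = p - 5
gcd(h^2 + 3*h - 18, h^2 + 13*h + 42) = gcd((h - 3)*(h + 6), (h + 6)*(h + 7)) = h + 6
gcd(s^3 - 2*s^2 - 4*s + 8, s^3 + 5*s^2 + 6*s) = s + 2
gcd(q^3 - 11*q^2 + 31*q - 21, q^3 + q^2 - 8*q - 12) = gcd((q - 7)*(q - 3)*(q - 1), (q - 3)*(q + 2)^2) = q - 3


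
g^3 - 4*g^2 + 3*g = g*(g - 3)*(g - 1)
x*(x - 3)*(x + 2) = x^3 - x^2 - 6*x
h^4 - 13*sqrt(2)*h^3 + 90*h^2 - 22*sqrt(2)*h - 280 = (h - 7*sqrt(2))*(h - 5*sqrt(2))*(h - 2*sqrt(2))*(h + sqrt(2))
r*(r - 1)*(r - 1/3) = r^3 - 4*r^2/3 + r/3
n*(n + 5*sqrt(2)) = n^2 + 5*sqrt(2)*n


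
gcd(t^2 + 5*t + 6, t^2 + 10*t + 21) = t + 3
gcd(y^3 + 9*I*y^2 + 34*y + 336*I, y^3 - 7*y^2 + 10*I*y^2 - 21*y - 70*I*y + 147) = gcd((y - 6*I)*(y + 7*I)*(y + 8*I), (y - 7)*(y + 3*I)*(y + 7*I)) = y + 7*I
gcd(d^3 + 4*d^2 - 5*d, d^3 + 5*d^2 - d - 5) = d^2 + 4*d - 5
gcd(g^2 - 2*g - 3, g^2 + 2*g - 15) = g - 3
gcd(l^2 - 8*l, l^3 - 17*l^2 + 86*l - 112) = l - 8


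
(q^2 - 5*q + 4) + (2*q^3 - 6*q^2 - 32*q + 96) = 2*q^3 - 5*q^2 - 37*q + 100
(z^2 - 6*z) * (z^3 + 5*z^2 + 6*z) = z^5 - z^4 - 24*z^3 - 36*z^2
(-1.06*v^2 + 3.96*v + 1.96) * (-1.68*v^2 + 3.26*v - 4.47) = 1.7808*v^4 - 10.1084*v^3 + 14.355*v^2 - 11.3116*v - 8.7612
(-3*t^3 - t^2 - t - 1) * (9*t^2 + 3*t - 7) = -27*t^5 - 18*t^4 + 9*t^3 - 5*t^2 + 4*t + 7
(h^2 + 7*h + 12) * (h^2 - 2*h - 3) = h^4 + 5*h^3 - 5*h^2 - 45*h - 36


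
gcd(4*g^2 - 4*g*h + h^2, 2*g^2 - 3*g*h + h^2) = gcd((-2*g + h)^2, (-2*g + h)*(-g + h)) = 2*g - h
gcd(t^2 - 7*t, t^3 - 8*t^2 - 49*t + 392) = t - 7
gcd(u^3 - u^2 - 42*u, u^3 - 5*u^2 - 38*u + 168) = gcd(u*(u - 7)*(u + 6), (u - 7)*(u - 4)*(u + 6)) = u^2 - u - 42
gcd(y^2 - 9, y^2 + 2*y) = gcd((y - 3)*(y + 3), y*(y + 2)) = 1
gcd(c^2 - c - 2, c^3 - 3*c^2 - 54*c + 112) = c - 2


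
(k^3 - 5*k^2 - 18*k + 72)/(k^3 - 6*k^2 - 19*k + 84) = (k - 6)/(k - 7)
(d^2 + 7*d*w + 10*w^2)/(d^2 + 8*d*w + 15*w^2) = (d + 2*w)/(d + 3*w)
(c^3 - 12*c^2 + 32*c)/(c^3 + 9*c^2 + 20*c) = (c^2 - 12*c + 32)/(c^2 + 9*c + 20)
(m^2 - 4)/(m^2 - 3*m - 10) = (m - 2)/(m - 5)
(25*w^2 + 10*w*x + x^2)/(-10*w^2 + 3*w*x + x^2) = (5*w + x)/(-2*w + x)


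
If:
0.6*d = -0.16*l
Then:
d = -0.266666666666667*l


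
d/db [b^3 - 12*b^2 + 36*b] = 3*b^2 - 24*b + 36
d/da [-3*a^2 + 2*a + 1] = 2 - 6*a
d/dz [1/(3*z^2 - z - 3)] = (1 - 6*z)/(-3*z^2 + z + 3)^2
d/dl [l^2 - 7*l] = 2*l - 7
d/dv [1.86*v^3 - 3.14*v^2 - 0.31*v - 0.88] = 5.58*v^2 - 6.28*v - 0.31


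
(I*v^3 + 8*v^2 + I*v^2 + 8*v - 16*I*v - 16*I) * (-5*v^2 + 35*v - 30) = -5*I*v^5 - 40*v^4 + 30*I*v^4 + 240*v^3 + 85*I*v^3 + 40*v^2 - 510*I*v^2 - 240*v - 80*I*v + 480*I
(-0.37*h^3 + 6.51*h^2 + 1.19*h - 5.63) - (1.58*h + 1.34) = -0.37*h^3 + 6.51*h^2 - 0.39*h - 6.97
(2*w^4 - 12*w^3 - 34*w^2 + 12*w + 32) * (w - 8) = 2*w^5 - 28*w^4 + 62*w^3 + 284*w^2 - 64*w - 256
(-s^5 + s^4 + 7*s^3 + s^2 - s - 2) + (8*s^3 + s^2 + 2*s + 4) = -s^5 + s^4 + 15*s^3 + 2*s^2 + s + 2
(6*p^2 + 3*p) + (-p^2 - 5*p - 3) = 5*p^2 - 2*p - 3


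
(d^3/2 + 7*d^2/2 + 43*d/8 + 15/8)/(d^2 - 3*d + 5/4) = (4*d^3 + 28*d^2 + 43*d + 15)/(2*(4*d^2 - 12*d + 5))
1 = 1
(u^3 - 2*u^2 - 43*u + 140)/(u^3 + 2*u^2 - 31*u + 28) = (u - 5)/(u - 1)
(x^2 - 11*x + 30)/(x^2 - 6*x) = (x - 5)/x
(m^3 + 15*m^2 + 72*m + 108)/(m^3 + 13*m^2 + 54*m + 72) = (m + 6)/(m + 4)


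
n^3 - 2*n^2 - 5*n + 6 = (n - 3)*(n - 1)*(n + 2)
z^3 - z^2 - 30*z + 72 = (z - 4)*(z - 3)*(z + 6)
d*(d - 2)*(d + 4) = d^3 + 2*d^2 - 8*d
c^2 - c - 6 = (c - 3)*(c + 2)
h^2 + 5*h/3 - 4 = (h - 4/3)*(h + 3)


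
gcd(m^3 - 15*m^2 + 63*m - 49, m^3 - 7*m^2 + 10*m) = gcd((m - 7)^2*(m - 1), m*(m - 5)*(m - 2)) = 1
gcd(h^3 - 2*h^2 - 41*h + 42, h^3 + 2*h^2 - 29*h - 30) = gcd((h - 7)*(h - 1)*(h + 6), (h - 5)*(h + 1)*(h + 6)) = h + 6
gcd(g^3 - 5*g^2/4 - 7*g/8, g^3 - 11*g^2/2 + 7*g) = g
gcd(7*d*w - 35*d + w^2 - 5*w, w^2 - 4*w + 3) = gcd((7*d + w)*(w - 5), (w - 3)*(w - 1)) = 1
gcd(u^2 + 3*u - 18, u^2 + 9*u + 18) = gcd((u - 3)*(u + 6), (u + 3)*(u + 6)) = u + 6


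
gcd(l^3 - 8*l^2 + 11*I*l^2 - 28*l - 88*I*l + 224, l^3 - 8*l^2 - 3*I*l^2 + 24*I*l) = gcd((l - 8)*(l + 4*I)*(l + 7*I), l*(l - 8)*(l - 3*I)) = l - 8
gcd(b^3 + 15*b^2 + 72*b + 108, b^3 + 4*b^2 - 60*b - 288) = b^2 + 12*b + 36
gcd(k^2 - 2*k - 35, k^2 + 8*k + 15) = k + 5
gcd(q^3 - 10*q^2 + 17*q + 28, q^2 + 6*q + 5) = q + 1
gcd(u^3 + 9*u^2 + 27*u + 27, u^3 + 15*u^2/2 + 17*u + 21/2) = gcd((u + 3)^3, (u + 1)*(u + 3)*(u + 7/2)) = u + 3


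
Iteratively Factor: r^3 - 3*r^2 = (r)*(r^2 - 3*r) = r^2*(r - 3)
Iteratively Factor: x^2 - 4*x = (x)*(x - 4)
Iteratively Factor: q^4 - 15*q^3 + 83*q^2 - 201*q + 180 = (q - 4)*(q^3 - 11*q^2 + 39*q - 45) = (q - 4)*(q - 3)*(q^2 - 8*q + 15) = (q - 5)*(q - 4)*(q - 3)*(q - 3)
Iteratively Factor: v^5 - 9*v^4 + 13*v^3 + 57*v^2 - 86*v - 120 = (v - 3)*(v^4 - 6*v^3 - 5*v^2 + 42*v + 40) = (v - 5)*(v - 3)*(v^3 - v^2 - 10*v - 8) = (v - 5)*(v - 4)*(v - 3)*(v^2 + 3*v + 2) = (v - 5)*(v - 4)*(v - 3)*(v + 2)*(v + 1)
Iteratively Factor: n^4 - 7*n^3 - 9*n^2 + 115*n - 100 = (n - 1)*(n^3 - 6*n^2 - 15*n + 100) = (n - 1)*(n + 4)*(n^2 - 10*n + 25) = (n - 5)*(n - 1)*(n + 4)*(n - 5)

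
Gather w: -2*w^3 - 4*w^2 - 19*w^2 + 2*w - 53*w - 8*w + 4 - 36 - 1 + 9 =-2*w^3 - 23*w^2 - 59*w - 24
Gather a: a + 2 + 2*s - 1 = a + 2*s + 1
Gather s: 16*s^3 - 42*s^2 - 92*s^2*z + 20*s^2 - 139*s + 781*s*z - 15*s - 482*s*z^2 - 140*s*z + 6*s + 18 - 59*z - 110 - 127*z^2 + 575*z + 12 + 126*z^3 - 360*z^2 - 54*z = 16*s^3 + s^2*(-92*z - 22) + s*(-482*z^2 + 641*z - 148) + 126*z^3 - 487*z^2 + 462*z - 80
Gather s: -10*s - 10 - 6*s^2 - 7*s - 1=-6*s^2 - 17*s - 11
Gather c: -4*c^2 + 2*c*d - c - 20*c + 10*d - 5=-4*c^2 + c*(2*d - 21) + 10*d - 5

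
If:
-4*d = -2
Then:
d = 1/2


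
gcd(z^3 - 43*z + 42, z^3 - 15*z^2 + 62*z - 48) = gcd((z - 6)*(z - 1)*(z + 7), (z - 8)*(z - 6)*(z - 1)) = z^2 - 7*z + 6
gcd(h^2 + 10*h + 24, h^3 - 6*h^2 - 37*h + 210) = h + 6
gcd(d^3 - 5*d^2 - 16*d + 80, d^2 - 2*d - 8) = d - 4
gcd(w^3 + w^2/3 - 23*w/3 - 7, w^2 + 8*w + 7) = w + 1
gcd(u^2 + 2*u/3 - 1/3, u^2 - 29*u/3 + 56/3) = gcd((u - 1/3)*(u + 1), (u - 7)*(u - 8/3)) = 1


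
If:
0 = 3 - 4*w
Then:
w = 3/4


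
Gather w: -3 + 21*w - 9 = 21*w - 12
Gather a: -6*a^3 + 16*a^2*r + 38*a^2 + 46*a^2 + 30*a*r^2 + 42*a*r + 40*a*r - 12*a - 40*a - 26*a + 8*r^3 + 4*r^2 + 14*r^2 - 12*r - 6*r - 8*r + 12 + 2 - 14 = -6*a^3 + a^2*(16*r + 84) + a*(30*r^2 + 82*r - 78) + 8*r^3 + 18*r^2 - 26*r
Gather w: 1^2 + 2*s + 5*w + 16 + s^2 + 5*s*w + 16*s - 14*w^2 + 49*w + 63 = s^2 + 18*s - 14*w^2 + w*(5*s + 54) + 80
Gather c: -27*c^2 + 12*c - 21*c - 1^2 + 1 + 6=-27*c^2 - 9*c + 6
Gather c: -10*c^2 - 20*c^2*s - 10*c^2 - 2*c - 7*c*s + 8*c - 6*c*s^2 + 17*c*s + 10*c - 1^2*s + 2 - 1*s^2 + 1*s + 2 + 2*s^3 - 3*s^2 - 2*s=c^2*(-20*s - 20) + c*(-6*s^2 + 10*s + 16) + 2*s^3 - 4*s^2 - 2*s + 4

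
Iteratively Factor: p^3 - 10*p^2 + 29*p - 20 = (p - 1)*(p^2 - 9*p + 20) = (p - 5)*(p - 1)*(p - 4)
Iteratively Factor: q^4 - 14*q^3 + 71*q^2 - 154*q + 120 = (q - 2)*(q^3 - 12*q^2 + 47*q - 60) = (q - 5)*(q - 2)*(q^2 - 7*q + 12) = (q - 5)*(q - 3)*(q - 2)*(q - 4)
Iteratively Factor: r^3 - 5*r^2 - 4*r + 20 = (r - 2)*(r^2 - 3*r - 10) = (r - 5)*(r - 2)*(r + 2)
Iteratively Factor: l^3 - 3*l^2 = (l - 3)*(l^2) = l*(l - 3)*(l)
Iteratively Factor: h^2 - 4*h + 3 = (h - 3)*(h - 1)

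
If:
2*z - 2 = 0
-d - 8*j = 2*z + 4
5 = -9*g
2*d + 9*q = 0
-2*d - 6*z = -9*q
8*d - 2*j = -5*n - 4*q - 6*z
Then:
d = -3/2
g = -5/9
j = -9/16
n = 17/24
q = 1/3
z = 1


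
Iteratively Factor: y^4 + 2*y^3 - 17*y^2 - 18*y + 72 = (y - 2)*(y^3 + 4*y^2 - 9*y - 36) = (y - 3)*(y - 2)*(y^2 + 7*y + 12) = (y - 3)*(y - 2)*(y + 3)*(y + 4)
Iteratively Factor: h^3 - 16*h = (h + 4)*(h^2 - 4*h) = (h - 4)*(h + 4)*(h)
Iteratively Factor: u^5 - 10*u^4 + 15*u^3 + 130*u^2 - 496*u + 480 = (u - 2)*(u^4 - 8*u^3 - u^2 + 128*u - 240) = (u - 4)*(u - 2)*(u^3 - 4*u^2 - 17*u + 60) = (u - 5)*(u - 4)*(u - 2)*(u^2 + u - 12) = (u - 5)*(u - 4)*(u - 3)*(u - 2)*(u + 4)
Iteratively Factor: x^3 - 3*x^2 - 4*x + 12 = (x - 2)*(x^2 - x - 6) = (x - 3)*(x - 2)*(x + 2)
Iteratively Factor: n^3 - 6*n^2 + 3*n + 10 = (n + 1)*(n^2 - 7*n + 10) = (n - 2)*(n + 1)*(n - 5)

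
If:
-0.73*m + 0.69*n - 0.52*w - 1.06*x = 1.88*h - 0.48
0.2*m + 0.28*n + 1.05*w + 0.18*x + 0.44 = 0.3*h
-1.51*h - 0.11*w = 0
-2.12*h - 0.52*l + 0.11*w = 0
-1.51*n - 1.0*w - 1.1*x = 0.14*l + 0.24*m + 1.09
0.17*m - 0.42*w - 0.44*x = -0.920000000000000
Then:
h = -0.01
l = 0.08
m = -2.21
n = -1.27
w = 0.15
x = 1.09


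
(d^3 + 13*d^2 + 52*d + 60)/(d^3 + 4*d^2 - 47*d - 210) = (d + 2)/(d - 7)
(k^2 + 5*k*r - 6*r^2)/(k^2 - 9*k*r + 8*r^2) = (-k - 6*r)/(-k + 8*r)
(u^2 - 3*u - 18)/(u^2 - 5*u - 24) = (u - 6)/(u - 8)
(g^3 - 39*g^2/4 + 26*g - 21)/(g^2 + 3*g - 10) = (4*g^2 - 31*g + 42)/(4*(g + 5))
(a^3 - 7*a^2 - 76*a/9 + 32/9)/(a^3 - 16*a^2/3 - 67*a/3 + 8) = (a + 4/3)/(a + 3)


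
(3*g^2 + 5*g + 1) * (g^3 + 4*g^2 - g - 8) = 3*g^5 + 17*g^4 + 18*g^3 - 25*g^2 - 41*g - 8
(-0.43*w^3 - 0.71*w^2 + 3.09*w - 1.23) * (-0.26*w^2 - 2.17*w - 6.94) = 0.1118*w^5 + 1.1177*w^4 + 3.7215*w^3 - 1.4581*w^2 - 18.7755*w + 8.5362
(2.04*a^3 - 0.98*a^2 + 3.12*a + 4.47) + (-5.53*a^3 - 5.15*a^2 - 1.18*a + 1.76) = -3.49*a^3 - 6.13*a^2 + 1.94*a + 6.23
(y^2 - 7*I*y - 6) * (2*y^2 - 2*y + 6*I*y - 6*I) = 2*y^4 - 2*y^3 - 8*I*y^3 + 30*y^2 + 8*I*y^2 - 30*y - 36*I*y + 36*I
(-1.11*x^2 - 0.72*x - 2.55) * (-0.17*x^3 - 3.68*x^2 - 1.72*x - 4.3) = 0.1887*x^5 + 4.2072*x^4 + 4.9923*x^3 + 15.3954*x^2 + 7.482*x + 10.965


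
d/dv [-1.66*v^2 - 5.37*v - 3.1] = -3.32*v - 5.37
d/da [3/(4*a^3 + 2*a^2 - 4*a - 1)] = 12*(-3*a^2 - a + 1)/(4*a^3 + 2*a^2 - 4*a - 1)^2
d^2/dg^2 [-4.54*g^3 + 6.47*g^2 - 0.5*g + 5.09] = 12.94 - 27.24*g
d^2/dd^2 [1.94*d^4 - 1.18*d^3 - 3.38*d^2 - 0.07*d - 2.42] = 23.28*d^2 - 7.08*d - 6.76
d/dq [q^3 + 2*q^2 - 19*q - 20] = 3*q^2 + 4*q - 19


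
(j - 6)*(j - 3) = j^2 - 9*j + 18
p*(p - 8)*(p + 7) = p^3 - p^2 - 56*p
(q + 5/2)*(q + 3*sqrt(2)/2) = q^2 + 3*sqrt(2)*q/2 + 5*q/2 + 15*sqrt(2)/4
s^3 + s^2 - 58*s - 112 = (s - 8)*(s + 2)*(s + 7)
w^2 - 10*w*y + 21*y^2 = (w - 7*y)*(w - 3*y)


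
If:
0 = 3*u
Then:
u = 0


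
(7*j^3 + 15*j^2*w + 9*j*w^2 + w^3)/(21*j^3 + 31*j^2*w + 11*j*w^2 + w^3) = (j + w)/(3*j + w)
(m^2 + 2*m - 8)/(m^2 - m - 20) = (m - 2)/(m - 5)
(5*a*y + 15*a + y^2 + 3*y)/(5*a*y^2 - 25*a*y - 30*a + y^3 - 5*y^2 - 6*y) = (y + 3)/(y^2 - 5*y - 6)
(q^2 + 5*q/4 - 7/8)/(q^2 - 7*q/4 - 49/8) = (2*q - 1)/(2*q - 7)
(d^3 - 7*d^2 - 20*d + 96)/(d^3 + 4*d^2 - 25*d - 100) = (d^2 - 11*d + 24)/(d^2 - 25)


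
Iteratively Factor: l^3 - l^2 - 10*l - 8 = (l + 1)*(l^2 - 2*l - 8) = (l - 4)*(l + 1)*(l + 2)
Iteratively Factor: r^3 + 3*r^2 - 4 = (r + 2)*(r^2 + r - 2) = (r + 2)^2*(r - 1)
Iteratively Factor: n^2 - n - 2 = (n + 1)*(n - 2)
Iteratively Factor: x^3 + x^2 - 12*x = (x + 4)*(x^2 - 3*x) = (x - 3)*(x + 4)*(x)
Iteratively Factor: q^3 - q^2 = (q - 1)*(q^2) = q*(q - 1)*(q)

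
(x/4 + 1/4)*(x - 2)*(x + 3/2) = x^3/4 + x^2/8 - 7*x/8 - 3/4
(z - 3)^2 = z^2 - 6*z + 9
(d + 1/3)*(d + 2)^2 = d^3 + 13*d^2/3 + 16*d/3 + 4/3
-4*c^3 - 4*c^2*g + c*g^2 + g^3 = (-2*c + g)*(c + g)*(2*c + g)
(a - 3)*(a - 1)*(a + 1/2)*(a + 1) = a^4 - 5*a^3/2 - 5*a^2/2 + 5*a/2 + 3/2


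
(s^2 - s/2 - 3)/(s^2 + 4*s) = (s^2 - s/2 - 3)/(s*(s + 4))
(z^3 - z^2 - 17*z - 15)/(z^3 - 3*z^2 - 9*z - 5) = (z + 3)/(z + 1)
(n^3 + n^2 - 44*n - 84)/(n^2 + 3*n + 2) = (n^2 - n - 42)/(n + 1)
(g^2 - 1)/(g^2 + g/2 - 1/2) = 2*(g - 1)/(2*g - 1)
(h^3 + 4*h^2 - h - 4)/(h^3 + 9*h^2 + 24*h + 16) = (h - 1)/(h + 4)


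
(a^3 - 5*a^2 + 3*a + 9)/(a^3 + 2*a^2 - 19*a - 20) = (a^2 - 6*a + 9)/(a^2 + a - 20)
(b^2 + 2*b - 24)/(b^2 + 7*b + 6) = (b - 4)/(b + 1)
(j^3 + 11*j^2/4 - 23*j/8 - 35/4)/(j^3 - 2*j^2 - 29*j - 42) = (8*j^2 + 6*j - 35)/(8*(j^2 - 4*j - 21))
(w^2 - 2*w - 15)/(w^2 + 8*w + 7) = (w^2 - 2*w - 15)/(w^2 + 8*w + 7)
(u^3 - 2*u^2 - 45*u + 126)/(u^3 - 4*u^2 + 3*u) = (u^2 + u - 42)/(u*(u - 1))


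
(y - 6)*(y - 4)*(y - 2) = y^3 - 12*y^2 + 44*y - 48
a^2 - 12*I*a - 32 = (a - 8*I)*(a - 4*I)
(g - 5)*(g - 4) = g^2 - 9*g + 20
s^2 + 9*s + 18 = (s + 3)*(s + 6)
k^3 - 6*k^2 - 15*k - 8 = (k - 8)*(k + 1)^2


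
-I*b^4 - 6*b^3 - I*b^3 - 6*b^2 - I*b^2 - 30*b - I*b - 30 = (b - 5*I)*(b - 3*I)*(b + 2*I)*(-I*b - I)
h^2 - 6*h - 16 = (h - 8)*(h + 2)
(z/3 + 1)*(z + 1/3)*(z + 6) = z^3/3 + 28*z^2/9 + 7*z + 2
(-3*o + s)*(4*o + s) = -12*o^2 + o*s + s^2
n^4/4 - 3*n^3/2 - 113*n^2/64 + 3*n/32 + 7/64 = (n/4 + 1/4)*(n - 7)*(n - 1/4)*(n + 1/4)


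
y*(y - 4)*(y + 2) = y^3 - 2*y^2 - 8*y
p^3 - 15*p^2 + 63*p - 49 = (p - 7)^2*(p - 1)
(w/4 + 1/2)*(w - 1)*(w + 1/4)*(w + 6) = w^4/4 + 29*w^3/16 + 23*w^2/16 - 11*w/4 - 3/4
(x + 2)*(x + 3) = x^2 + 5*x + 6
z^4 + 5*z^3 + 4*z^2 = z^2*(z + 1)*(z + 4)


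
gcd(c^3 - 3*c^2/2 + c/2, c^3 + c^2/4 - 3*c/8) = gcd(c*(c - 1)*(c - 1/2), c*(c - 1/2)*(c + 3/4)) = c^2 - c/2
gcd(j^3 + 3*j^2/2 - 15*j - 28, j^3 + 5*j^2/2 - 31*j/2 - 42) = j^2 - j/2 - 14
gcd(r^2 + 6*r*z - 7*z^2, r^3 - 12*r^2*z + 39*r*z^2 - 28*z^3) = -r + z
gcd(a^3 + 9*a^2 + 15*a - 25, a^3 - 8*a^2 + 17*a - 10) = a - 1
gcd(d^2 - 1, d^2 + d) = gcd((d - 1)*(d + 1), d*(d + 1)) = d + 1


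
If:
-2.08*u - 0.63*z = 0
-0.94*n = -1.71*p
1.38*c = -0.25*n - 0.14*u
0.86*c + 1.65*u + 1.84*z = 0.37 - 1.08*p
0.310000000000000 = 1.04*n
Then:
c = -0.05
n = 0.30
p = 0.16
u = -0.05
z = 0.18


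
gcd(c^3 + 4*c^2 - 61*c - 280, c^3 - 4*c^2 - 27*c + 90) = c + 5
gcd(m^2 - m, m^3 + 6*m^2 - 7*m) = m^2 - m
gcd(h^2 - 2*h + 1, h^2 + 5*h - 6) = h - 1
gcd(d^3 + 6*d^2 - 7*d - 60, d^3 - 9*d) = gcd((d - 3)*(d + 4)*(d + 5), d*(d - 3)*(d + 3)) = d - 3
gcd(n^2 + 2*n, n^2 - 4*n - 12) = n + 2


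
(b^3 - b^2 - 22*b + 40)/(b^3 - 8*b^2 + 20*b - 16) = (b + 5)/(b - 2)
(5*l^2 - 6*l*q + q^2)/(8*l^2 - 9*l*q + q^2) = (-5*l + q)/(-8*l + q)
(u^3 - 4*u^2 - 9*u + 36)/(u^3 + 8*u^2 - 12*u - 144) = (u^2 - 9)/(u^2 + 12*u + 36)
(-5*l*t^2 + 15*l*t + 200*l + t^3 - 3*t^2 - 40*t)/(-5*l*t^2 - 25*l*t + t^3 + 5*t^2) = (t - 8)/t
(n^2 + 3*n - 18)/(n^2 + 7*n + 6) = (n - 3)/(n + 1)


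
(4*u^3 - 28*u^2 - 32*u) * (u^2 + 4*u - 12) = 4*u^5 - 12*u^4 - 192*u^3 + 208*u^2 + 384*u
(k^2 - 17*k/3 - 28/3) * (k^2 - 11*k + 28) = k^4 - 50*k^3/3 + 81*k^2 - 56*k - 784/3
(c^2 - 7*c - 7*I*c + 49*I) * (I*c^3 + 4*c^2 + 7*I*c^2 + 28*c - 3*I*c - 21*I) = I*c^5 + 11*c^4 - 80*I*c^3 - 560*c^2 + 1519*I*c + 1029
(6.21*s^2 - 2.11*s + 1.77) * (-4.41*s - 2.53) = -27.3861*s^3 - 6.4062*s^2 - 2.4674*s - 4.4781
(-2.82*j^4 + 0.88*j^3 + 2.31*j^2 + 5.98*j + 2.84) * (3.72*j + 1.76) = -10.4904*j^5 - 1.6896*j^4 + 10.142*j^3 + 26.3112*j^2 + 21.0896*j + 4.9984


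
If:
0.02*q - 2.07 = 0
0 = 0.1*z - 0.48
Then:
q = 103.50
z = 4.80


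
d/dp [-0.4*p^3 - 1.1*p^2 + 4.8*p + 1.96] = -1.2*p^2 - 2.2*p + 4.8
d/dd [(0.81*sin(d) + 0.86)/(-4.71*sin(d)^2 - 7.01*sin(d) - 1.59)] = (3.8151*sin(d)^2 + 8.1012*sin(d) + 4.7407)*cos(d)/(22.1841*sin(d)^4 + 66.0342*sin(d)^3 + 64.1179*sin(d)^2 + 22.2918*sin(d) + 2.5281)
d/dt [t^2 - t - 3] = 2*t - 1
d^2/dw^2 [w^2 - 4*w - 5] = 2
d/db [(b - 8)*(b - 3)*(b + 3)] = 3*b^2 - 16*b - 9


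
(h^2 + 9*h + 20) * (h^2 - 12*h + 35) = h^4 - 3*h^3 - 53*h^2 + 75*h + 700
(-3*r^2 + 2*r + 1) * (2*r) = -6*r^3 + 4*r^2 + 2*r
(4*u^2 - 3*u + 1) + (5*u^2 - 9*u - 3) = 9*u^2 - 12*u - 2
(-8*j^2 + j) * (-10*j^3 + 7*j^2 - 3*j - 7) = 80*j^5 - 66*j^4 + 31*j^3 + 53*j^2 - 7*j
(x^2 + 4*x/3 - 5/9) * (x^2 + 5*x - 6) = x^4 + 19*x^3/3 + x^2/9 - 97*x/9 + 10/3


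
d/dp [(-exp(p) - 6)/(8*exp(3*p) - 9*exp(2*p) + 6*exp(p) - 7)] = (16*exp(3*p) + 135*exp(2*p) - 108*exp(p) + 43)*exp(p)/(64*exp(6*p) - 144*exp(5*p) + 177*exp(4*p) - 220*exp(3*p) + 162*exp(2*p) - 84*exp(p) + 49)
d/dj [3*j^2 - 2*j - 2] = 6*j - 2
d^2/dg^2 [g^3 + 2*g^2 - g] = 6*g + 4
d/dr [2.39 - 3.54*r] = -3.54000000000000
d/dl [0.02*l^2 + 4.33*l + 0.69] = 0.04*l + 4.33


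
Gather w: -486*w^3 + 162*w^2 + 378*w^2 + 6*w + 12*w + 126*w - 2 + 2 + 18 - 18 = -486*w^3 + 540*w^2 + 144*w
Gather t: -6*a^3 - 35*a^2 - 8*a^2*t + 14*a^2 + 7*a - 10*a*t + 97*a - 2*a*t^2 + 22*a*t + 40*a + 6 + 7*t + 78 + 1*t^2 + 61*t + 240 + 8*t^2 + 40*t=-6*a^3 - 21*a^2 + 144*a + t^2*(9 - 2*a) + t*(-8*a^2 + 12*a + 108) + 324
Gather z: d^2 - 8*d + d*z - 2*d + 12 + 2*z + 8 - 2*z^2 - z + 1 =d^2 - 10*d - 2*z^2 + z*(d + 1) + 21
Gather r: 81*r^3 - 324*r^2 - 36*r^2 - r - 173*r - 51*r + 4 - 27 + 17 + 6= 81*r^3 - 360*r^2 - 225*r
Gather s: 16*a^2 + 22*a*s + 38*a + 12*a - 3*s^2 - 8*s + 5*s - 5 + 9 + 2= 16*a^2 + 50*a - 3*s^2 + s*(22*a - 3) + 6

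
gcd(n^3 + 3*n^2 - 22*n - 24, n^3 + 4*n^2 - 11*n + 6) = n + 6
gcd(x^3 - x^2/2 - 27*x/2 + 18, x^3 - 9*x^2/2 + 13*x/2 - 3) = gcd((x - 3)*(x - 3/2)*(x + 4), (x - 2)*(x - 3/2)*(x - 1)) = x - 3/2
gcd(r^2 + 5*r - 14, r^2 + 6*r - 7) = r + 7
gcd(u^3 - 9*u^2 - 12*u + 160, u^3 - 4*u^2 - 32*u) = u^2 - 4*u - 32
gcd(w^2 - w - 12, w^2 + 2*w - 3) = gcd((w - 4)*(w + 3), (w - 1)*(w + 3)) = w + 3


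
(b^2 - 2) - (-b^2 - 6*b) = 2*b^2 + 6*b - 2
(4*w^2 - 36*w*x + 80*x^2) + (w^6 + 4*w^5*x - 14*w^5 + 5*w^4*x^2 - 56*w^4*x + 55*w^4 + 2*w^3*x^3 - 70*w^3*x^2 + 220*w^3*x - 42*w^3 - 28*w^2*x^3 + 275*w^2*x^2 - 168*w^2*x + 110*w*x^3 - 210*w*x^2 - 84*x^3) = w^6 + 4*w^5*x - 14*w^5 + 5*w^4*x^2 - 56*w^4*x + 55*w^4 + 2*w^3*x^3 - 70*w^3*x^2 + 220*w^3*x - 42*w^3 - 28*w^2*x^3 + 275*w^2*x^2 - 168*w^2*x + 4*w^2 + 110*w*x^3 - 210*w*x^2 - 36*w*x - 84*x^3 + 80*x^2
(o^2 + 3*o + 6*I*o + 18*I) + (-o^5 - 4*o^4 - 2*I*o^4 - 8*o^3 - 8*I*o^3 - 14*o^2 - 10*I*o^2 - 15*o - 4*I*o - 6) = -o^5 - 4*o^4 - 2*I*o^4 - 8*o^3 - 8*I*o^3 - 13*o^2 - 10*I*o^2 - 12*o + 2*I*o - 6 + 18*I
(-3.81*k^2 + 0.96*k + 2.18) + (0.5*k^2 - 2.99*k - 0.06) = -3.31*k^2 - 2.03*k + 2.12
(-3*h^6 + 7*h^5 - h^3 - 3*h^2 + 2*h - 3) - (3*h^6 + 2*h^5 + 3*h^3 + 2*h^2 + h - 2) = -6*h^6 + 5*h^5 - 4*h^3 - 5*h^2 + h - 1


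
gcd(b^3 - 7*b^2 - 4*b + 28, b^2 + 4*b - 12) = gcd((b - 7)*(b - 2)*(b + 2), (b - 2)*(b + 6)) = b - 2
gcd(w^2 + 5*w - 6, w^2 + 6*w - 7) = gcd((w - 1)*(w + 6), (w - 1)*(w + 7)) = w - 1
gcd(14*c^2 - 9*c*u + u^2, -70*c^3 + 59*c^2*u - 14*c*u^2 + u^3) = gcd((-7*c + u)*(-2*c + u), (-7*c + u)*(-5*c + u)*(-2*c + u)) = 14*c^2 - 9*c*u + u^2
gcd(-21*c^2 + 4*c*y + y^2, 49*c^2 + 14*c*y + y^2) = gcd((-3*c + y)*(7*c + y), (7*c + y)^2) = 7*c + y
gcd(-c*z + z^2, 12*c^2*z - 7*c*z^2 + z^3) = z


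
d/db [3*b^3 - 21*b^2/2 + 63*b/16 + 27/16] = 9*b^2 - 21*b + 63/16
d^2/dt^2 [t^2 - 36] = 2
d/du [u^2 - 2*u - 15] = 2*u - 2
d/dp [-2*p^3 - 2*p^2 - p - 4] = -6*p^2 - 4*p - 1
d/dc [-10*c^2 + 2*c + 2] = 2 - 20*c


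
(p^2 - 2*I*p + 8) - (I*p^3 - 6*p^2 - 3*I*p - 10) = -I*p^3 + 7*p^2 + I*p + 18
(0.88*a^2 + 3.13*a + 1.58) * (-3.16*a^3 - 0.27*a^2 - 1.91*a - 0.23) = -2.7808*a^5 - 10.1284*a^4 - 7.5187*a^3 - 6.6073*a^2 - 3.7377*a - 0.3634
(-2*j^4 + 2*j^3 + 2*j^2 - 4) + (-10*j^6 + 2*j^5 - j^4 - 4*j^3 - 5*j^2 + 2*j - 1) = -10*j^6 + 2*j^5 - 3*j^4 - 2*j^3 - 3*j^2 + 2*j - 5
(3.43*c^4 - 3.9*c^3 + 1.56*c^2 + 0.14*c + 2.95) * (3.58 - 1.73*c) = -5.9339*c^5 + 19.0264*c^4 - 16.6608*c^3 + 5.3426*c^2 - 4.6023*c + 10.561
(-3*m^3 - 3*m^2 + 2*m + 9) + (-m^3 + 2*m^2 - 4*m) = -4*m^3 - m^2 - 2*m + 9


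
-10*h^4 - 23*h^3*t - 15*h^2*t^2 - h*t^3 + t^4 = (-5*h + t)*(h + t)^2*(2*h + t)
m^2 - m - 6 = (m - 3)*(m + 2)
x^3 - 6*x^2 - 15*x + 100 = (x - 5)^2*(x + 4)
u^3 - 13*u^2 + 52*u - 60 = (u - 6)*(u - 5)*(u - 2)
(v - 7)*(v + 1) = v^2 - 6*v - 7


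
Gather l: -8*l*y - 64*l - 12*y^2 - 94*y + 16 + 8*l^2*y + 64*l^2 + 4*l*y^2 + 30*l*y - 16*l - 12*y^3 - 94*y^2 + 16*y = l^2*(8*y + 64) + l*(4*y^2 + 22*y - 80) - 12*y^3 - 106*y^2 - 78*y + 16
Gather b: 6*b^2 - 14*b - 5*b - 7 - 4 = 6*b^2 - 19*b - 11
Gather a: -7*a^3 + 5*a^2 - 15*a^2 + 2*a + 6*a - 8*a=-7*a^3 - 10*a^2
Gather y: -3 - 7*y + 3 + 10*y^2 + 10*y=10*y^2 + 3*y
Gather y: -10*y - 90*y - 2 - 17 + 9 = -100*y - 10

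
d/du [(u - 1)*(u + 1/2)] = 2*u - 1/2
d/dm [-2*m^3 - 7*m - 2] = -6*m^2 - 7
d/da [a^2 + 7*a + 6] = 2*a + 7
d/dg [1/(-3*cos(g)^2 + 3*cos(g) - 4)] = 3*(1 - 2*cos(g))*sin(g)/(3*cos(g)^2 - 3*cos(g) + 4)^2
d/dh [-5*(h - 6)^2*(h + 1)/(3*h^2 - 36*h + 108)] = -5/3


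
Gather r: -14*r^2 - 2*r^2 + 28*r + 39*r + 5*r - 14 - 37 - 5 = -16*r^2 + 72*r - 56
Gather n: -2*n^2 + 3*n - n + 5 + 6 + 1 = -2*n^2 + 2*n + 12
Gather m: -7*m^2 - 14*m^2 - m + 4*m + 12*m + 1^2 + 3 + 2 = -21*m^2 + 15*m + 6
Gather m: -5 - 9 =-14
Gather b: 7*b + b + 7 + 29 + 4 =8*b + 40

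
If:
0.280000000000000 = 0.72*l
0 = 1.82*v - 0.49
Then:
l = 0.39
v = 0.27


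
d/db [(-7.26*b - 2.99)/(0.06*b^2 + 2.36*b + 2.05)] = (0.4356*b^2 + 0.358799999999999*b - 7.8266)/(0.0036*b^4 + 0.2832*b^3 + 5.8156*b^2 + 9.676*b + 4.2025)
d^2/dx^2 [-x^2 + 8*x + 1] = -2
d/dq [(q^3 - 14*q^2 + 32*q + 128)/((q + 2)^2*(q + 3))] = (21*q^2 - 116*q - 416)/(q^4 + 10*q^3 + 37*q^2 + 60*q + 36)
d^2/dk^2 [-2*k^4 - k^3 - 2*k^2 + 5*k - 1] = -24*k^2 - 6*k - 4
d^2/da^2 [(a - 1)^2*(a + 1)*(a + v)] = 12*a^2 + 6*a*v - 6*a - 2*v - 2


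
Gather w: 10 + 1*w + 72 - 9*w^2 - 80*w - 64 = -9*w^2 - 79*w + 18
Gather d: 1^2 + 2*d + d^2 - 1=d^2 + 2*d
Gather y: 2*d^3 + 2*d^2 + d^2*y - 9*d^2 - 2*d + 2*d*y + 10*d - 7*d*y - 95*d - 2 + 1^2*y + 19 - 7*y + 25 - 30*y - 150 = 2*d^3 - 7*d^2 - 87*d + y*(d^2 - 5*d - 36) - 108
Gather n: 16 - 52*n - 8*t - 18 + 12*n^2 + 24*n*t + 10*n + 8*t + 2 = 12*n^2 + n*(24*t - 42)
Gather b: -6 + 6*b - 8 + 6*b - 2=12*b - 16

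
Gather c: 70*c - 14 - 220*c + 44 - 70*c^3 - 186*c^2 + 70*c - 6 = -70*c^3 - 186*c^2 - 80*c + 24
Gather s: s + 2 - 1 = s + 1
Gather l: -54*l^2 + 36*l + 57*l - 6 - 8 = -54*l^2 + 93*l - 14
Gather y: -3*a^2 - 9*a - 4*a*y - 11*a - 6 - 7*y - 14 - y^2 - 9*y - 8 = -3*a^2 - 20*a - y^2 + y*(-4*a - 16) - 28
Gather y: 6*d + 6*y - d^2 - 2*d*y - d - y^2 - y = -d^2 + 5*d - y^2 + y*(5 - 2*d)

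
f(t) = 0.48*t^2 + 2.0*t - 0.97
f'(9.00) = 10.64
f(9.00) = 55.91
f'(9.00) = 10.64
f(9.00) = 55.91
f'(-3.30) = -1.17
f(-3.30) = -2.34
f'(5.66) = 7.43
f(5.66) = 25.73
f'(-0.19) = 1.82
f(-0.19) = -1.33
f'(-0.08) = 1.92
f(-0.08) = -1.13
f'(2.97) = 4.85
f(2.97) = 9.20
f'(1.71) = 3.64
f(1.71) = 3.85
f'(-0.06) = 1.94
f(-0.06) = -1.09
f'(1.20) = 3.15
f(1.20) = 2.12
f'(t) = 0.96*t + 2.0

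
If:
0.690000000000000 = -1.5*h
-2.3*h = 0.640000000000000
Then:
No Solution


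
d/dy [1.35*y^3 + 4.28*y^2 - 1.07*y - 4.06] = 4.05*y^2 + 8.56*y - 1.07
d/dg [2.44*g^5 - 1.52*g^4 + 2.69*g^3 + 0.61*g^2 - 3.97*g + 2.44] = 12.2*g^4 - 6.08*g^3 + 8.07*g^2 + 1.22*g - 3.97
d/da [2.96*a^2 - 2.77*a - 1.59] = 5.92*a - 2.77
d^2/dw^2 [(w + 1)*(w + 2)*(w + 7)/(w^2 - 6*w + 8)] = 6*(37*w^3 - 114*w^2 - 204*w + 712)/(w^6 - 18*w^5 + 132*w^4 - 504*w^3 + 1056*w^2 - 1152*w + 512)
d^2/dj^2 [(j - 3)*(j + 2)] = 2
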